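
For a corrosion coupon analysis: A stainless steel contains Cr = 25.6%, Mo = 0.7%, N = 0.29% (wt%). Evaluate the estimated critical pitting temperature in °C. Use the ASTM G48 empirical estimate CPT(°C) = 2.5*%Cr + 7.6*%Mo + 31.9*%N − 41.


Apply the ASTM G48 empirical CPT estimate: CPT(°C) = 2.5*%Cr + 7.6*%Mo + 31.9*%N − 41
2.5*25.6 = 64; 7.6*0.7 = 5.32; 31.9*0.29 = 9.251
CPT = 64 + 5.32 + 9.251 − 41 = 37.571 °C
Rounded to 0.1 °C: CPT ≈ 37.6 °C

37.6 °C


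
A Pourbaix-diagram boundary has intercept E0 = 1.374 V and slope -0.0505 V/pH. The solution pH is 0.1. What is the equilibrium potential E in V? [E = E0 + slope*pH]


Apply the Pourbaix line equation: E = E0 + slope*pH
E = 1.374 + (-0.0505)*0.1 = 1.374 + (-0.00505) = 1.36895 V
Rounded to 3 decimal places: E = 1.369 V

1.369 V


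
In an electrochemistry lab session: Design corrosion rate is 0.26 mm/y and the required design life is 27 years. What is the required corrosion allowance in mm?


Corrosion allowance = CR × design life
CA = 0.26 * 27 = 7.02 mm

7.02 mm


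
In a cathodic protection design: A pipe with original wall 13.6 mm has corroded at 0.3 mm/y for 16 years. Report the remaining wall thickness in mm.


Remaining wall = original − CR × time
t = 13.6 − 0.3*16 = 13.6 − 4.8 = 8.8 mm

8.8 mm


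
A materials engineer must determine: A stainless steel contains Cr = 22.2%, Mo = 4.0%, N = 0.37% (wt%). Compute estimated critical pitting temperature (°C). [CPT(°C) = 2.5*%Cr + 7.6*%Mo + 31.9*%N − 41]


Apply the ASTM G48 empirical CPT estimate: CPT(°C) = 2.5*%Cr + 7.6*%Mo + 31.9*%N − 41
2.5*22.2 = 55.5; 7.6*4.0 = 30.4; 31.9*0.37 = 11.803
CPT = 55.5 + 30.4 + 11.803 − 41 = 56.703 °C
Rounded to 0.1 °C: CPT ≈ 56.7 °C

56.7 °C


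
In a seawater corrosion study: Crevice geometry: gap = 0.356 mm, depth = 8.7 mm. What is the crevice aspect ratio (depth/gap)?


Aspect ratio = depth / gap
Ratio = 8.7 / 0.356 = 24.4

24.4


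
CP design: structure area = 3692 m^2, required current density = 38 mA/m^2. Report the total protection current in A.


I = area * current density, then convert mA → A (÷1000)
I = 3692 * 38 / 1000 = 140.3 A

140.3 A


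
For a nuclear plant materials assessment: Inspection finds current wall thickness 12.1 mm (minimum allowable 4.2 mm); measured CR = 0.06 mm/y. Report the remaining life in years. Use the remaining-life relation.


Apply the remaining-life relation: RL = (t_current − t_min) / CR
RL = (12.1 − 4.2) / 0.06 = 7.9 / 0.06 = 131.7 years

131.7 years


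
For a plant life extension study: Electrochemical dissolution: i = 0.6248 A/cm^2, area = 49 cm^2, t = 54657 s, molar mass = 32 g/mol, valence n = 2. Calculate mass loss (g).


Apply Faraday's law: m = i*A*t*M / (n*F)
Total charge passed Q = i*A*t = 0.6248*49*54657 = 1673334.9864 C
m = Q*M/(n*F) = 1673334.9864*32/(2*96485) = 277.487 g

277.487 g


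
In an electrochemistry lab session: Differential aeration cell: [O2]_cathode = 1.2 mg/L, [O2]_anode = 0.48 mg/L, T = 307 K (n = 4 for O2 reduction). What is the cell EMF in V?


Apply the Nernst concentration-cell relation: E = (RT/nF)*ln(C_cathode/C_anode)
RT/nF = 8.314*307/(4*96485) = 0.00661346 V
ln(1.2/0.48) = 0.91629
E = 0.00661346 * 0.91629 = 0.00606 V

0.00606 V


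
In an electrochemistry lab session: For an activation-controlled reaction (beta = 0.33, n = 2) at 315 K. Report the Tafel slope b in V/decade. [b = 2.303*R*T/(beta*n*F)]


Apply the Tafel slope relation: b = 2.303*R*T/(beta*n*F)
Numerator: 2.303 * 8.314 * 315 = 6031.35
Denominator: 0.33 * 2 * 96485 = 63680.1
b = 6031.35 / 63680.1 = 0.095 V/decade

0.095 V/decade


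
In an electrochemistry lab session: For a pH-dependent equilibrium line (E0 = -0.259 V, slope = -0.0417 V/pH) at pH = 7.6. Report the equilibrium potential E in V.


Apply the Pourbaix line equation: E = E0 + slope*pH
E = -0.259 + (-0.0417)*7.6 = -0.259 + (-0.31692) = -0.57592 V
Rounded to 4 decimal places: E = -0.5759 V

-0.5759 V


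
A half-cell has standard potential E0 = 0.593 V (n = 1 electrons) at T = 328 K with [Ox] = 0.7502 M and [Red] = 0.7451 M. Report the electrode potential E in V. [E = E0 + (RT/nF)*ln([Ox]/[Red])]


Apply the Nernst equation: E = E0 + (RT/nF)*ln([Ox]/[Red])
Step 1: RT/nF = 8.314*328/(1*96485) = 0.02826338 V
Step 2: [Ox]/[Red] = 0.7502/0.7451 = 1.006845
Step 3: ln(1.006845) = 0.006822
Step 4: correction = 0.02826338 * 0.006822 = 0.0002 V
E = 0.593 + 0.0002 = 0.5932 V

0.5932 V


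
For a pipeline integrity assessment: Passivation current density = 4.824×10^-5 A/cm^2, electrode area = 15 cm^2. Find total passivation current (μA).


I = i_pass * A, then convert A → μA (×10^6)
I = 4.824×10^-5 * 15 * 10^6 = 723.6 μA

723.6 μA


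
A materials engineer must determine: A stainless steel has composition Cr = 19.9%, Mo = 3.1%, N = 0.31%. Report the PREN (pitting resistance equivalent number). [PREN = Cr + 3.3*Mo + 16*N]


Apply the PREN formula: PREN = Cr + 3.3*Mo + 16*N
PREN = 19.9 + 3.3*3.1 + 16*0.31
PREN = 19.9 + 10.23 + 4.96 = 35.09

35.09


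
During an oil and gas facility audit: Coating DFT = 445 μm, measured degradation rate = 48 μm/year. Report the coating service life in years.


Service life = thickness / degradation rate
Life = 445 / 48 = 9.3 years

9.3 years


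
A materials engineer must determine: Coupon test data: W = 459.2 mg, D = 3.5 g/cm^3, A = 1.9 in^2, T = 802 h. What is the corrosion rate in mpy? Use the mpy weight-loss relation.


Apply the mpy weight-loss relation: CR = 534 * W / (D * A * T)
Numerator: 534 * 459.2 = 245212.8
Denominator: 3.5 * 1.9 * 802 = 5333.3
CR = 245212.8 / 5333.3 = 45.978 mpy

45.978 mpy


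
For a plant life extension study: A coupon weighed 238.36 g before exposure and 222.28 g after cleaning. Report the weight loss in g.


Weight loss = initial − final
WL = 238.36 − 222.28 = 16.08 g

16.08 g


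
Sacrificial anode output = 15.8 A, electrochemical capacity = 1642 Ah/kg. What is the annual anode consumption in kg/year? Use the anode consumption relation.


Annual consumption = current * hours per year / capacity
Rate = 15.8 * 8760 / 1642 = 84.3 kg/year

84.3 kg/year


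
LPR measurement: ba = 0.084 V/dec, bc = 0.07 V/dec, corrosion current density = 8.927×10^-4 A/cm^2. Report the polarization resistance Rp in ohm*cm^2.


Apply the Stern-Geary equation: Rp = ba*bc / (2.303*icorr*(ba+bc))
ba*bc = 0.084*0.07 = 0.00588
ba+bc = 0.154; 2.303*icorr*(ba+bc) = 2.303*8.927×10^-4*0.154 = 3.1660677×10^-4
Rp = 0.00588 / 3.1660677×10^-4 = 18.57 ohm*cm^2

18.57 ohm*cm^2


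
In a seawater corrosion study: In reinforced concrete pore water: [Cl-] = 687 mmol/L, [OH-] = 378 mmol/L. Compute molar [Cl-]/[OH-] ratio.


Threshold parameter = [Cl-] / [OH-] (molar basis; both in mmol/L, so units cancel)
Ratio = 687 / 378 = 1.82

1.82


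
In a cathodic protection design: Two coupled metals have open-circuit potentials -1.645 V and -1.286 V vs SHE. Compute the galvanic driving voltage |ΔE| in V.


Driving voltage is the absolute potential difference.
|ΔE| = |-1.645 − (-1.286)| = 0.359 V

0.359 V


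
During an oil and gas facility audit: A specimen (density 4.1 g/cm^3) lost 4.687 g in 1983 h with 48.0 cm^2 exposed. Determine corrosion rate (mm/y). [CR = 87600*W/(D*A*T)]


Apply the mm/y weight-loss relation: CR = 87600 * W / (D * A * T)
Numerator: 87600 * 4.687 = 410581.2
Denominator: 4.1 * 48.0 * 1983 = 390254.4
CR = 410581.2 / 390254.4 = 1.0521 mm/y

1.0521 mm/y


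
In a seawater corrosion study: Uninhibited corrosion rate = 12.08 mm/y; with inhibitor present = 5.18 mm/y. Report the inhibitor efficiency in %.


Apply the inhibitor-efficiency definition: IE = (CR_blank − CR_inh)/CR_blank × 100
IE = (12.08 − 5.18) / 12.08 × 100
IE = 6.9 / 12.08 × 100 = 57.1 %

57.1 %


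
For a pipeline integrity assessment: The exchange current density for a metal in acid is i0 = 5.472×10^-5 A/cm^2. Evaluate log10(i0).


i0 = 5.472×10^-5 A/cm^2
log10(i0) = -4.262

-4.262


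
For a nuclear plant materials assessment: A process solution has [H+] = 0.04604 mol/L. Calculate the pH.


pH = −log10[H+]
pH = −log10(0.04604) = 1.34

1.34


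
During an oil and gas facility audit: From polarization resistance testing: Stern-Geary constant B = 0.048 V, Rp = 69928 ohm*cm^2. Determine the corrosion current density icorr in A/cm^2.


Apply the Stern-Geary relation: icorr = B / Rp
icorr = 0.048 / 69928 = 6.864×10^-7 A/cm^2

6.864×10^-7 A/cm^2


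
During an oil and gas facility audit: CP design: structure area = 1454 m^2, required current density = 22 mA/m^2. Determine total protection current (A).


I = area * current density, then convert mA → A (÷1000)
I = 1454 * 22 / 1000 = 31.99 A

31.99 A


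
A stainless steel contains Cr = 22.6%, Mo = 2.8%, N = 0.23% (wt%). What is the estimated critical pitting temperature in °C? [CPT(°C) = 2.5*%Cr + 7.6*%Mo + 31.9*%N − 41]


Apply the ASTM G48 empirical CPT estimate: CPT(°C) = 2.5*%Cr + 7.6*%Mo + 31.9*%N − 41
2.5*22.6 = 56.5; 7.6*2.8 = 21.28; 31.9*0.23 = 7.337
CPT = 56.5 + 21.28 + 7.337 − 41 = 44.117 °C
Rounded to 0.1 °C: CPT ≈ 44.1 °C

44.1 °C


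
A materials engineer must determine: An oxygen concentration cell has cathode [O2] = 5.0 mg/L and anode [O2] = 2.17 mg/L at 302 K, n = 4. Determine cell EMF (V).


Apply the Nernst concentration-cell relation: E = (RT/nF)*ln(C_cathode/C_anode)
RT/nF = 8.314*302/(4*96485) = 0.00650575 V
ln(5.0/2.17) = 0.83471
E = 0.00650575 * 0.83471 = 0.00543 V

0.00543 V


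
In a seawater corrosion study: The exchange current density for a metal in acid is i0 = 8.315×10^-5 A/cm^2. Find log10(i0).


i0 = 8.315×10^-5 A/cm^2
log10(i0) = -4.08

-4.08


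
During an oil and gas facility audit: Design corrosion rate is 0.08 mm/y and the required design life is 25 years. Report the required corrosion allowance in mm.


Corrosion allowance = CR × design life
CA = 0.08 * 25 = 2.0 mm

2.0 mm


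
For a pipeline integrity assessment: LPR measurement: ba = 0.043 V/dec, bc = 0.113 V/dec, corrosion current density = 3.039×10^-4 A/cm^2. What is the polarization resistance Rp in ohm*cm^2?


Apply the Stern-Geary equation: Rp = ba*bc / (2.303*icorr*(ba+bc))
ba*bc = 0.043*0.113 = 0.004859
ba+bc = 0.156; 2.303*icorr*(ba+bc) = 2.303*3.039×10^-4*0.156 = 1.0918155×10^-4
Rp = 0.004859 / 1.0918155×10^-4 = 44.5 ohm*cm^2

44.5 ohm*cm^2


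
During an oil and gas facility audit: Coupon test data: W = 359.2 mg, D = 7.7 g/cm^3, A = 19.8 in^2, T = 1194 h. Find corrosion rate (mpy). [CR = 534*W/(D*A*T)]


Apply the mpy weight-loss relation: CR = 534 * W / (D * A * T)
Numerator: 534 * 359.2 = 191812.8
Denominator: 7.7 * 19.8 * 1194 = 182037.24
CR = 191812.8 / 182037.24 = 1.0537 mpy

1.0537 mpy


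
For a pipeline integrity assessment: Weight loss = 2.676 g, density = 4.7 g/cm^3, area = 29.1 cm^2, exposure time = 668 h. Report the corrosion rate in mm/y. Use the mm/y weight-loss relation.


Apply the mm/y weight-loss relation: CR = 87600 * W / (D * A * T)
Numerator: 87600 * 2.676 = 234417.6
Denominator: 4.7 * 29.1 * 668 = 91362.36
CR = 234417.6 / 91362.36 = 2.565801 mm/y

2.565801 mm/y


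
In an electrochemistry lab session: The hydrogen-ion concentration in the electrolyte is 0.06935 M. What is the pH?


pH = −log10[H+]
pH = −log10(0.06935) = 1.16

1.16


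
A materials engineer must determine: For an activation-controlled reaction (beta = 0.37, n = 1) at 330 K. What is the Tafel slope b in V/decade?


Apply the Tafel slope relation: b = 2.303*R*T/(beta*n*F)
Numerator: 2.303 * 8.314 * 330 = 6318.56
Denominator: 0.37 * 1 * 96485 = 35699.45
b = 6318.56 / 35699.45 = 0.177 V/decade

0.177 V/decade


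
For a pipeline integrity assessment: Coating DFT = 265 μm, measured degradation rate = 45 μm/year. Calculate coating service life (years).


Service life = thickness / degradation rate
Life = 265 / 45 = 5.9 years

5.9 years


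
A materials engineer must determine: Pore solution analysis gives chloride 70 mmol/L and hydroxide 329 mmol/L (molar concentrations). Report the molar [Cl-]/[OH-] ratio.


Threshold parameter = [Cl-] / [OH-] (molar basis; both in mmol/L, so units cancel)
Ratio = 70 / 329 = 0.21

0.21


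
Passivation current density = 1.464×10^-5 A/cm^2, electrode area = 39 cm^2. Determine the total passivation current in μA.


I = i_pass * A, then convert A → μA (×10^6)
I = 1.464×10^-5 * 39 * 10^6 = 570.96 μA

570.96 μA


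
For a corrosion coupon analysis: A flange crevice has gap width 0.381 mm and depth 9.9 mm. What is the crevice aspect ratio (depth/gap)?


Aspect ratio = depth / gap
Ratio = 9.9 / 0.381 = 26.0

26.0


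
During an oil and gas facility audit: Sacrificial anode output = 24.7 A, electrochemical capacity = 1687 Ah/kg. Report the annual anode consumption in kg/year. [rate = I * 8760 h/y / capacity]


Annual consumption = current * hours per year / capacity
Rate = 24.7 * 8760 / 1687 = 128.3 kg/year

128.3 kg/year


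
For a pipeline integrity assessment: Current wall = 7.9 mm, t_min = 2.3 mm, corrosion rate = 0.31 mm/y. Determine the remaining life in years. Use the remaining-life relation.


Apply the remaining-life relation: RL = (t_current − t_min) / CR
RL = (7.9 − 2.3) / 0.31 = 5.6 / 0.31 = 18.1 years

18.1 years


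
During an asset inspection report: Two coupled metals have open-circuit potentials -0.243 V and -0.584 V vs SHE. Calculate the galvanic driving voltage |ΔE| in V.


Driving voltage is the absolute potential difference.
|ΔE| = |-0.243 − (-0.584)| = 0.341 V

0.341 V


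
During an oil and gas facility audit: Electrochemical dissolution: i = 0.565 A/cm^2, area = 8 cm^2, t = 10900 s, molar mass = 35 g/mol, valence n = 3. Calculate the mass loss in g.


Apply Faraday's law: m = i*A*t*M / (n*F)
Total charge passed Q = i*A*t = 0.565*8*10900 = 49268 C
m = Q*M/(n*F) = 49268*35/(3*96485) = 5.95733 g

5.95733 g


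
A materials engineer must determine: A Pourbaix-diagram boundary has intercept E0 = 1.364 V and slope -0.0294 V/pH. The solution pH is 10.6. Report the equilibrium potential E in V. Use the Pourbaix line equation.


Apply the Pourbaix line equation: E = E0 + slope*pH
E = 1.364 + (-0.0294)*10.6 = 1.364 + (-0.31164) = 1.05236 V
Rounded to 3 decimal places: E = 1.052 V

1.052 V


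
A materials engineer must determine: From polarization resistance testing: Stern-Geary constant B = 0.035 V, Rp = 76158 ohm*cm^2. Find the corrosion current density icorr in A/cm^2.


Apply the Stern-Geary relation: icorr = B / Rp
icorr = 0.035 / 76158 = 4.596×10^-7 A/cm^2

4.596×10^-7 A/cm^2


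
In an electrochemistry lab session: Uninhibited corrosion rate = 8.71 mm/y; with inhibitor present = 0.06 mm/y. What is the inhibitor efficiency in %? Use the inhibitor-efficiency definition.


Apply the inhibitor-efficiency definition: IE = (CR_blank − CR_inh)/CR_blank × 100
IE = (8.71 − 0.06) / 8.71 × 100
IE = 8.65 / 8.71 × 100 = 99.3 %

99.3 %


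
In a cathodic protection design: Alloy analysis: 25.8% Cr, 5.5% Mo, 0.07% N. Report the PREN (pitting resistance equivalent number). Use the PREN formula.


Apply the PREN formula: PREN = Cr + 3.3*Mo + 16*N
PREN = 25.8 + 3.3*5.5 + 16*0.07
PREN = 25.8 + 18.15 + 1.12 = 45.07

45.07


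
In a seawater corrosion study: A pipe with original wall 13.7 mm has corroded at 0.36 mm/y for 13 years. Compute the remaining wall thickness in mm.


Remaining wall = original − CR × time
t = 13.7 − 0.36*13 = 13.7 − 4.68 = 9.02 mm

9.02 mm


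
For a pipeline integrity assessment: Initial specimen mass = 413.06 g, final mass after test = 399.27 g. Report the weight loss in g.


Weight loss = initial − final
WL = 413.06 − 399.27 = 13.79 g

13.79 g


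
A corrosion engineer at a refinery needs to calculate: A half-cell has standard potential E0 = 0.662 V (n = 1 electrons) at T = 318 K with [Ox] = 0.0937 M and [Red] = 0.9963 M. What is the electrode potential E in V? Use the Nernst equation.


Apply the Nernst equation: E = E0 + (RT/nF)*ln([Ox]/[Red])
Step 1: RT/nF = 8.314*318/(1*96485) = 0.02740169 V
Step 2: [Ox]/[Red] = 0.0937/0.9963 = 0.094048
Step 3: ln(0.094048) = -2.36395
Step 4: correction = 0.02740169 * -2.36395 = -0.0648 V
E = 0.662 + -0.0648 = 0.5972 V

0.5972 V


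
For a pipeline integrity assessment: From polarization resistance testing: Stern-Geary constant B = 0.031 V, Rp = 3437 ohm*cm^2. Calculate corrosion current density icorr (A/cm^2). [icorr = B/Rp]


Apply the Stern-Geary relation: icorr = B / Rp
icorr = 0.031 / 3437 = 9.019×10^-6 A/cm^2

9.019×10^-6 A/cm^2


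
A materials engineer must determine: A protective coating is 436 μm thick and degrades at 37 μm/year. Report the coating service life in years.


Service life = thickness / degradation rate
Life = 436 / 37 = 11.8 years

11.8 years


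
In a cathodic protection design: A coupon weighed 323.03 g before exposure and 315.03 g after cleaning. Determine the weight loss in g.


Weight loss = initial − final
WL = 323.03 − 315.03 = 8.0 g

8.0 g


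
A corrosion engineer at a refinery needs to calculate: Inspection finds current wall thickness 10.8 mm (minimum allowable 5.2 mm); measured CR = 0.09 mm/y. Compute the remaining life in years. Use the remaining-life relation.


Apply the remaining-life relation: RL = (t_current − t_min) / CR
RL = (10.8 − 5.2) / 0.09 = 5.6 / 0.09 = 62.2 years

62.2 years


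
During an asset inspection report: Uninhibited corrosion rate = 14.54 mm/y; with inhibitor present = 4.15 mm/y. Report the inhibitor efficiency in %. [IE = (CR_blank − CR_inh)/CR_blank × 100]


Apply the inhibitor-efficiency definition: IE = (CR_blank − CR_inh)/CR_blank × 100
IE = (14.54 − 4.15) / 14.54 × 100
IE = 10.39 / 14.54 × 100 = 71.5 %

71.5 %


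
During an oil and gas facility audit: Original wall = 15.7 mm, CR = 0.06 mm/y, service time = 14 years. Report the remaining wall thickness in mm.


Remaining wall = original − CR × time
t = 15.7 − 0.06*14 = 15.7 − 0.84 = 14.86 mm

14.86 mm


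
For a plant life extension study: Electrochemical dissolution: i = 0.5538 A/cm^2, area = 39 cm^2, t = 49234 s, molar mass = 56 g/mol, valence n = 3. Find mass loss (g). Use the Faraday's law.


Apply Faraday's law: m = i*A*t*M / (n*F)
Total charge passed Q = i*A*t = 0.5538*39*49234 = 1063365.7788 C
m = Q*M/(n*F) = 1063365.7788*56/(3*96485) = 205.7262 g

205.7262 g


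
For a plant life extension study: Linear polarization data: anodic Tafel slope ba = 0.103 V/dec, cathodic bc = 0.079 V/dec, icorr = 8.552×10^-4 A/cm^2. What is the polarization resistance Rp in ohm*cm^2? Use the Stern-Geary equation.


Apply the Stern-Geary equation: Rp = ba*bc / (2.303*icorr*(ba+bc))
ba*bc = 0.103*0.079 = 0.008137
ba+bc = 0.182; 2.303*icorr*(ba+bc) = 2.303*8.552×10^-4*0.182 = 3.5845366×10^-4
Rp = 0.008137 / 3.5845366×10^-4 = 22.7 ohm*cm^2

22.7 ohm*cm^2


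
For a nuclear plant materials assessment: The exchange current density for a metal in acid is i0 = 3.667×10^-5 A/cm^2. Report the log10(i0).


i0 = 3.667×10^-5 A/cm^2
log10(i0) = -4.436

-4.436


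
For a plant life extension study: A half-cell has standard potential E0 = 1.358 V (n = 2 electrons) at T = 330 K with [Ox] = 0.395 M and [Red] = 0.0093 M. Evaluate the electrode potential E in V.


Apply the Nernst equation: E = E0 + (RT/nF)*ln([Ox]/[Red])
Step 1: RT/nF = 8.314*330/(2*96485) = 0.01421786 V
Step 2: [Ox]/[Red] = 0.395/0.0093 = 42.473118
Step 3: ln(42.473118) = 3.748871
Step 4: correction = 0.01421786 * 3.748871 = 0.053 V
E = 1.358 + 0.053 = 1.411 V

1.411 V


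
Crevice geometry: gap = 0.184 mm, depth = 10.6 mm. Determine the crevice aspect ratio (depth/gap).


Aspect ratio = depth / gap
Ratio = 10.6 / 0.184 = 57.6

57.6


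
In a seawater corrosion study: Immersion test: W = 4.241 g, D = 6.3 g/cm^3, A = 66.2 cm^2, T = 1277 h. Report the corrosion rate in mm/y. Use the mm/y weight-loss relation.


Apply the mm/y weight-loss relation: CR = 87600 * W / (D * A * T)
Numerator: 87600 * 4.241 = 371511.6
Denominator: 6.3 * 66.2 * 1277 = 532585.62
CR = 371511.6 / 532585.62 = 0.69756 mm/y

0.69756 mm/y


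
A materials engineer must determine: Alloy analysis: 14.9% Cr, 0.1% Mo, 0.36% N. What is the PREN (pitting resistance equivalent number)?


Apply the PREN formula: PREN = Cr + 3.3*Mo + 16*N
PREN = 14.9 + 3.3*0.1 + 16*0.36
PREN = 14.9 + 0.33 + 5.76 = 20.99

20.99


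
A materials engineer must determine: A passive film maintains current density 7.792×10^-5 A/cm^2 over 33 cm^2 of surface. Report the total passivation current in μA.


I = i_pass * A, then convert A → μA (×10^6)
I = 7.792×10^-5 * 33 * 10^6 = 2571.36 μA

2571.36 μA


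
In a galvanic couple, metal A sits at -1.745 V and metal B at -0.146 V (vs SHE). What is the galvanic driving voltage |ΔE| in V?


Driving voltage is the absolute potential difference.
|ΔE| = |-1.745 − (-0.146)| = 1.599 V

1.599 V


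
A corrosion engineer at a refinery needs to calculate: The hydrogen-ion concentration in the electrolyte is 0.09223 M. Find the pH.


pH = −log10[H+]
pH = −log10(0.09223) = 1.04

1.04


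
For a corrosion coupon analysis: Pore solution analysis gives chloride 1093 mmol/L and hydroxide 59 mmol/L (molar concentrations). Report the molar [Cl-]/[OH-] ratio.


Threshold parameter = [Cl-] / [OH-] (molar basis; both in mmol/L, so units cancel)
Ratio = 1093 / 59 = 18.53

18.53


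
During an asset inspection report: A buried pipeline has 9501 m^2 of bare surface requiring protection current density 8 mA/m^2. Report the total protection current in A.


I = area * current density, then convert mA → A (÷1000)
I = 9501 * 8 / 1000 = 76.01 A

76.01 A


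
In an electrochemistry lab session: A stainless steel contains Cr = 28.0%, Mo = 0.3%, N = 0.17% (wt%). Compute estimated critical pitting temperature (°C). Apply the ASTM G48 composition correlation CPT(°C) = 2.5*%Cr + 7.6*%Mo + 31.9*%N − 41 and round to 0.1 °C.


Apply the ASTM G48 empirical CPT estimate: CPT(°C) = 2.5*%Cr + 7.6*%Mo + 31.9*%N − 41
2.5*28.0 = 70; 7.6*0.3 = 2.28; 31.9*0.17 = 5.423
CPT = 70 + 2.28 + 5.423 − 41 = 36.703 °C
Rounded to 0.1 °C: CPT ≈ 36.7 °C

36.7 °C


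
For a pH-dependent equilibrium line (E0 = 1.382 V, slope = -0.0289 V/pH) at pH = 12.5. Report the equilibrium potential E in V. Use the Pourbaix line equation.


Apply the Pourbaix line equation: E = E0 + slope*pH
E = 1.382 + (-0.0289)*12.5 = 1.382 + (-0.36125) = 1.02075 V
Rounded to 3 decimal places: E = 1.021 V

1.021 V


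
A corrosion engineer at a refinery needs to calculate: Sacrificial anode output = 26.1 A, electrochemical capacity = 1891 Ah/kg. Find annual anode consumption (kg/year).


Annual consumption = current * hours per year / capacity
Rate = 26.1 * 8760 / 1891 = 120.9 kg/year

120.9 kg/year


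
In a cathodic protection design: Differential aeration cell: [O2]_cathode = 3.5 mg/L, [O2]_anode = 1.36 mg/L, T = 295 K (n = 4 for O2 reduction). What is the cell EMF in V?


Apply the Nernst concentration-cell relation: E = (RT/nF)*ln(C_cathode/C_anode)
RT/nF = 8.314*295/(4*96485) = 0.00635495 V
ln(3.5/1.36) = 0.94528
E = 0.00635495 * 0.94528 = 0.00601 V

0.00601 V


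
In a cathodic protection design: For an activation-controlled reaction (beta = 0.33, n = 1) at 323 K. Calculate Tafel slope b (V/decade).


Apply the Tafel slope relation: b = 2.303*R*T/(beta*n*F)
Numerator: 2.303 * 8.314 * 323 = 6184.53
Denominator: 0.33 * 1 * 96485 = 31840.05
b = 6184.53 / 31840.05 = 0.1942 V/decade

0.1942 V/decade


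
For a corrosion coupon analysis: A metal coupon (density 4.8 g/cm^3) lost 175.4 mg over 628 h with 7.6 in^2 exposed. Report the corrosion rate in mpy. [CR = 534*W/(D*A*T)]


Apply the mpy weight-loss relation: CR = 534 * W / (D * A * T)
Numerator: 534 * 175.4 = 93663.6
Denominator: 4.8 * 7.6 * 628 = 22909.44
CR = 93663.6 / 22909.44 = 4.0884 mpy

4.0884 mpy


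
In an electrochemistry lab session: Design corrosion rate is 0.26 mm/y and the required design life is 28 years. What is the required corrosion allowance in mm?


Corrosion allowance = CR × design life
CA = 0.26 * 28 = 7.28 mm

7.28 mm


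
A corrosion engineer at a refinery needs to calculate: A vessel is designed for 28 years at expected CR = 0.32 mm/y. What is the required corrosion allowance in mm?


Corrosion allowance = CR × design life
CA = 0.32 * 28 = 8.96 mm

8.96 mm


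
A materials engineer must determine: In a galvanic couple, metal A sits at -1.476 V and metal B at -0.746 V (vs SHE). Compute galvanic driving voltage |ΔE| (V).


Driving voltage is the absolute potential difference.
|ΔE| = |-1.476 − (-0.746)| = 0.73 V

0.73 V


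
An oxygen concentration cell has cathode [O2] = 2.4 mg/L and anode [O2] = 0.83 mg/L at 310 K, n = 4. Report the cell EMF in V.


Apply the Nernst concentration-cell relation: E = (RT/nF)*ln(C_cathode/C_anode)
RT/nF = 8.314*310/(4*96485) = 0.00667808 V
ln(2.4/0.83) = 1.0618
E = 0.00667808 * 1.0618 = 0.00709 V

0.00709 V


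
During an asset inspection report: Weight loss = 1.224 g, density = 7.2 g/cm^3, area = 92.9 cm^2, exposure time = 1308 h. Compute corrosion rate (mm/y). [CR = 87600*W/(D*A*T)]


Apply the mm/y weight-loss relation: CR = 87600 * W / (D * A * T)
Numerator: 87600 * 1.224 = 107222.4
Denominator: 7.2 * 92.9 * 1308 = 874895.04
CR = 107222.4 / 874895.04 = 0.122555 mm/y

0.122555 mm/y


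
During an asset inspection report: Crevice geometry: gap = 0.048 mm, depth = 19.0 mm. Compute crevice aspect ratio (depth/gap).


Aspect ratio = depth / gap
Ratio = 19.0 / 0.048 = 395.8

395.8


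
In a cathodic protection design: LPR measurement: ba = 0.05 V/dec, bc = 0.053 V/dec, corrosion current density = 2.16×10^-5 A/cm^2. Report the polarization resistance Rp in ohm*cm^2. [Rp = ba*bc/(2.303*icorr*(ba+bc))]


Apply the Stern-Geary equation: Rp = ba*bc / (2.303*icorr*(ba+bc))
ba*bc = 0.05*0.053 = 0.00265
ba+bc = 0.103; 2.303*icorr*(ba+bc) = 2.303*2.16×10^-5*0.103 = 5.1237144×10^-6
Rp = 0.00265 / 5.1237144×10^-6 = 517.2 ohm*cm^2

517.2 ohm*cm^2


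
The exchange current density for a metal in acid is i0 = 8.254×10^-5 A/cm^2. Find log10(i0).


i0 = 8.254×10^-5 A/cm^2
log10(i0) = -4.083

-4.083


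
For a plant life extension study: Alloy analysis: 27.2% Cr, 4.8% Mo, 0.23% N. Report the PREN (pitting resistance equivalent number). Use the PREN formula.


Apply the PREN formula: PREN = Cr + 3.3*Mo + 16*N
PREN = 27.2 + 3.3*4.8 + 16*0.23
PREN = 27.2 + 15.84 + 3.68 = 46.72

46.72


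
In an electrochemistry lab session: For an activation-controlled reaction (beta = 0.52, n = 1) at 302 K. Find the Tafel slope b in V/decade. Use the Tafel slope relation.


Apply the Tafel slope relation: b = 2.303*R*T/(beta*n*F)
Numerator: 2.303 * 8.314 * 302 = 5782.44
Denominator: 0.52 * 1 * 96485 = 50172.2
b = 5782.44 / 50172.2 = 0.1153 V/decade

0.1153 V/decade


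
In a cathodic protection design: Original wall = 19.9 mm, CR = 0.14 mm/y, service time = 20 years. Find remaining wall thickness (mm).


Remaining wall = original − CR × time
t = 19.9 − 0.14*20 = 19.9 − 2.8 = 17.1 mm

17.1 mm


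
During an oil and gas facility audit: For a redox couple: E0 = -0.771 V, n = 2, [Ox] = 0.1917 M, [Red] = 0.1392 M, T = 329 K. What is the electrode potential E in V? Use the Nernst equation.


Apply the Nernst equation: E = E0 + (RT/nF)*ln([Ox]/[Red])
Step 1: RT/nF = 8.314*329/(2*96485) = 0.01417477 V
Step 2: [Ox]/[Red] = 0.1917/0.1392 = 1.377155
Step 3: ln(1.377155) = 0.32002
Step 4: correction = 0.01417477 * 0.32002 = 0.0045 V
E = -0.771 + 0.0045 = -0.7665 V

-0.7665 V


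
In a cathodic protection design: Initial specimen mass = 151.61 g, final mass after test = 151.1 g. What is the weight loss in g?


Weight loss = initial − final
WL = 151.61 − 151.1 = 0.51 g

0.51 g


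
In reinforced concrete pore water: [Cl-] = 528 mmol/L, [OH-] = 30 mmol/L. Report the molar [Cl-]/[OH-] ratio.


Threshold parameter = [Cl-] / [OH-] (molar basis; both in mmol/L, so units cancel)
Ratio = 528 / 30 = 17.6

17.6


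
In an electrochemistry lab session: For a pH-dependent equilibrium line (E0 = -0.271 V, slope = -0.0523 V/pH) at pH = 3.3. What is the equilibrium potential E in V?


Apply the Pourbaix line equation: E = E0 + slope*pH
E = -0.271 + (-0.0523)*3.3 = -0.271 + (-0.17259) = -0.44359 V
Rounded to 3 decimal places: E = -0.444 V

-0.444 V


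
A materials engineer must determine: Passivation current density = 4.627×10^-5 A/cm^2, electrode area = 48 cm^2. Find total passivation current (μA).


I = i_pass * A, then convert A → μA (×10^6)
I = 4.627×10^-5 * 48 * 10^6 = 2220.96 μA

2220.96 μA


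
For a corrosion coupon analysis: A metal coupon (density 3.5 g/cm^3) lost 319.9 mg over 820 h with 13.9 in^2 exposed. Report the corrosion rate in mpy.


Apply the mpy weight-loss relation: CR = 534 * W / (D * A * T)
Numerator: 534 * 319.9 = 170826.6
Denominator: 3.5 * 13.9 * 820 = 39893.0
CR = 170826.6 / 39893.0 = 4.2821 mpy

4.2821 mpy


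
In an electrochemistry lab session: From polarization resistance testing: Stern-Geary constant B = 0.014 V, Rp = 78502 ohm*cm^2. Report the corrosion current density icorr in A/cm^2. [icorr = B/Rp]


Apply the Stern-Geary relation: icorr = B / Rp
icorr = 0.014 / 78502 = 1.783×10^-7 A/cm^2

1.783×10^-7 A/cm^2


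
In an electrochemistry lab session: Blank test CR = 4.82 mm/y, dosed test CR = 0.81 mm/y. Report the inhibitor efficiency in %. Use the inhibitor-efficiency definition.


Apply the inhibitor-efficiency definition: IE = (CR_blank − CR_inh)/CR_blank × 100
IE = (4.82 − 0.81) / 4.82 × 100
IE = 4.01 / 4.82 × 100 = 83.2 %

83.2 %


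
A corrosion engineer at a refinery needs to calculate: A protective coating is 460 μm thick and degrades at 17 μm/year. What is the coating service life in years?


Service life = thickness / degradation rate
Life = 460 / 17 = 27.1 years

27.1 years


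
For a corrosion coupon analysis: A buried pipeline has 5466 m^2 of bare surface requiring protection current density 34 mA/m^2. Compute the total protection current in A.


I = area * current density, then convert mA → A (÷1000)
I = 5466 * 34 / 1000 = 185.84 A

185.84 A


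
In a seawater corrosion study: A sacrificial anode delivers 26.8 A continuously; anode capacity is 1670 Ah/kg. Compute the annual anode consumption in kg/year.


Annual consumption = current * hours per year / capacity
Rate = 26.8 * 8760 / 1670 = 140.6 kg/year

140.6 kg/year


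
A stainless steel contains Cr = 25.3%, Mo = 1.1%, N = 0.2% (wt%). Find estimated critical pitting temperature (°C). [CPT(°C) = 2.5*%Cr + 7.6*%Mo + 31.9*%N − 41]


Apply the ASTM G48 empirical CPT estimate: CPT(°C) = 2.5*%Cr + 7.6*%Mo + 31.9*%N − 41
2.5*25.3 = 63.25; 7.6*1.1 = 8.36; 31.9*0.2 = 6.38
CPT = 63.25 + 8.36 + 6.38 − 41 = 36.99 °C
Rounded to 0.1 °C: CPT ≈ 37.0 °C

37.0 °C


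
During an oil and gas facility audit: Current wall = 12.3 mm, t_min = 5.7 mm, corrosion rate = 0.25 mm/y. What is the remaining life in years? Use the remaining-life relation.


Apply the remaining-life relation: RL = (t_current − t_min) / CR
RL = (12.3 − 5.7) / 0.25 = 6.6 / 0.25 = 26.4 years

26.4 years


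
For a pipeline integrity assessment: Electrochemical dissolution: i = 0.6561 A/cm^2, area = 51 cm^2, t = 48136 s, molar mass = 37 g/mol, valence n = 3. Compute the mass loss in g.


Apply Faraday's law: m = i*A*t*M / (n*F)
Total charge passed Q = i*A*t = 0.6561*51*48136 = 1610683.5096 C
m = Q*M/(n*F) = 1610683.5096*37/(3*96485) = 205.888 g

205.888 g


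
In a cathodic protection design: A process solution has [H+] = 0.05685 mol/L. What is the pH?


pH = −log10[H+]
pH = −log10(0.05685) = 1.25

1.25


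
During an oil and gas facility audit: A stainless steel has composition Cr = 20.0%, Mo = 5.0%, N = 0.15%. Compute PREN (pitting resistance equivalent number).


Apply the PREN formula: PREN = Cr + 3.3*Mo + 16*N
PREN = 20.0 + 3.3*5.0 + 16*0.15
PREN = 20.0 + 16.5 + 2.4 = 38.9

38.9


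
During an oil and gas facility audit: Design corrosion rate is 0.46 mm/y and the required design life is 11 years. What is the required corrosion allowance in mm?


Corrosion allowance = CR × design life
CA = 0.46 * 11 = 5.06 mm

5.06 mm


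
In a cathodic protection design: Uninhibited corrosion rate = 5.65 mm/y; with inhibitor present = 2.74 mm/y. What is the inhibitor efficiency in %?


Apply the inhibitor-efficiency definition: IE = (CR_blank − CR_inh)/CR_blank × 100
IE = (5.65 − 2.74) / 5.65 × 100
IE = 2.91 / 5.65 × 100 = 51.5 %

51.5 %


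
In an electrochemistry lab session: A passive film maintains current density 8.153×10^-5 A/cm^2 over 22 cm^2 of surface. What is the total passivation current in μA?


I = i_pass * A, then convert A → μA (×10^6)
I = 8.153×10^-5 * 22 * 10^6 = 1793.66 μA

1793.66 μA


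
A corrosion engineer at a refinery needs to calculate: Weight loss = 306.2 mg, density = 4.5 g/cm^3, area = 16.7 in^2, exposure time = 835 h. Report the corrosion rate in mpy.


Apply the mpy weight-loss relation: CR = 534 * W / (D * A * T)
Numerator: 534 * 306.2 = 163510.8
Denominator: 4.5 * 16.7 * 835 = 62750.25
CR = 163510.8 / 62750.25 = 2.6057 mpy

2.6057 mpy


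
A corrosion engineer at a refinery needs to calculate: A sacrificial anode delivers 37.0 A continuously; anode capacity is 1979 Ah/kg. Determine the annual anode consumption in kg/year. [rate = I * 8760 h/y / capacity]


Annual consumption = current * hours per year / capacity
Rate = 37.0 * 8760 / 1979 = 163.8 kg/year

163.8 kg/year


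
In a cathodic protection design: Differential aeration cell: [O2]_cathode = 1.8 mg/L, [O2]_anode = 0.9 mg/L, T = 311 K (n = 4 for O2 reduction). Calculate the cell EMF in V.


Apply the Nernst concentration-cell relation: E = (RT/nF)*ln(C_cathode/C_anode)
RT/nF = 8.314*311/(4*96485) = 0.00669963 V
ln(1.8/0.9) = 0.69315
E = 0.00669963 * 0.69315 = 0.00464 V

0.00464 V


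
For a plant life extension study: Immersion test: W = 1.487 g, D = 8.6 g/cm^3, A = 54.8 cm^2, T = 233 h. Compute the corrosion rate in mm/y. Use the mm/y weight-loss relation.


Apply the mm/y weight-loss relation: CR = 87600 * W / (D * A * T)
Numerator: 87600 * 1.487 = 130261.2
Denominator: 8.6 * 54.8 * 233 = 109808.24
CR = 130261.2 / 109808.24 = 1.1863 mm/y

1.1863 mm/y


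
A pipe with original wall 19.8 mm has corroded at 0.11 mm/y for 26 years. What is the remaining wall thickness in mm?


Remaining wall = original − CR × time
t = 19.8 − 0.11*26 = 19.8 − 2.86 = 16.94 mm

16.94 mm


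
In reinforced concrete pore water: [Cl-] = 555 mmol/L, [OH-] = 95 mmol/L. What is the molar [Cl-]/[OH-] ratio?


Threshold parameter = [Cl-] / [OH-] (molar basis; both in mmol/L, so units cancel)
Ratio = 555 / 95 = 5.84

5.84


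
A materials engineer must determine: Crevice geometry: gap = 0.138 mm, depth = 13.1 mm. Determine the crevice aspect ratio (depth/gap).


Aspect ratio = depth / gap
Ratio = 13.1 / 0.138 = 94.9

94.9


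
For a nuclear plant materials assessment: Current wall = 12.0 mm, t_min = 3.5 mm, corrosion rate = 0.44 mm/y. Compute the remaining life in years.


Apply the remaining-life relation: RL = (t_current − t_min) / CR
RL = (12.0 − 3.5) / 0.44 = 8.5 / 0.44 = 19.3 years

19.3 years


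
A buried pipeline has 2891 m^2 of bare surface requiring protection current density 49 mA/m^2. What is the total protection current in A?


I = area * current density, then convert mA → A (÷1000)
I = 2891 * 49 / 1000 = 141.66 A

141.66 A


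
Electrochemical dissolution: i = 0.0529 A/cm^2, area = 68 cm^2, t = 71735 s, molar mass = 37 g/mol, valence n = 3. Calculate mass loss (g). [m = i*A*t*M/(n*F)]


Apply Faraday's law: m = i*A*t*M / (n*F)
Total charge passed Q = i*A*t = 0.0529*68*71735 = 258045.142 C
m = Q*M/(n*F) = 258045.142*37/(3*96485) = 32.985 g

32.985 g


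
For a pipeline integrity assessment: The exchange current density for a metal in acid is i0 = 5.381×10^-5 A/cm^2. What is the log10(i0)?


i0 = 5.381×10^-5 A/cm^2
log10(i0) = -4.269

-4.269


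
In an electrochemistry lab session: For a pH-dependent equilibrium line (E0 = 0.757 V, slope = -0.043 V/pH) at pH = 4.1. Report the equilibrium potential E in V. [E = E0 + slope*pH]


Apply the Pourbaix line equation: E = E0 + slope*pH
E = 0.757 + (-0.043)*4.1 = 0.757 + (-0.1763) = 0.5807 V
Rounded to 3 decimal places: E = 0.581 V

0.581 V


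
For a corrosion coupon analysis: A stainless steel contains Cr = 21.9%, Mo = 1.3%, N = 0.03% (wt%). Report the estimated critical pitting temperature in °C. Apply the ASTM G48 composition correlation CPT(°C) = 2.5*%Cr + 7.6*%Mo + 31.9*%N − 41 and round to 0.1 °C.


Apply the ASTM G48 empirical CPT estimate: CPT(°C) = 2.5*%Cr + 7.6*%Mo + 31.9*%N − 41
2.5*21.9 = 54.75; 7.6*1.3 = 9.88; 31.9*0.03 = 0.957
CPT = 54.75 + 9.88 + 0.957 − 41 = 24.587 °C
Rounded to 0.1 °C: CPT ≈ 24.6 °C

24.6 °C


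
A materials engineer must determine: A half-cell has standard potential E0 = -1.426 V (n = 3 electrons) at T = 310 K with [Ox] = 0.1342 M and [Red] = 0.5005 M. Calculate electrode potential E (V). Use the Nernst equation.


Apply the Nernst equation: E = E0 + (RT/nF)*ln([Ox]/[Red])
Step 1: RT/nF = 8.314*310/(3*96485) = 0.00890411 V
Step 2: [Ox]/[Red] = 0.1342/0.5005 = 0.268132
Step 3: ln(0.268132) = -1.316276
Step 4: correction = 0.00890411 * -1.316276 = -0.012 V
E = -1.426 + -0.012 = -1.438 V

-1.438 V


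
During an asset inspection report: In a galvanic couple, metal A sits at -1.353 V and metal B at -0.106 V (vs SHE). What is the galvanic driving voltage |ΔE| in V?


Driving voltage is the absolute potential difference.
|ΔE| = |-1.353 − (-0.106)| = 1.247 V

1.247 V


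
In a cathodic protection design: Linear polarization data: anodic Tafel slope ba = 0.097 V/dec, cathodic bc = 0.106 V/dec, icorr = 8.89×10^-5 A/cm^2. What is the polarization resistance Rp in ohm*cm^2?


Apply the Stern-Geary equation: Rp = ba*bc / (2.303*icorr*(ba+bc))
ba*bc = 0.097*0.106 = 0.010282
ba+bc = 0.203; 2.303*icorr*(ba+bc) = 2.303*8.89×10^-5*0.203 = 4.156155×10^-5
Rp = 0.010282 / 4.156155×10^-5 = 247.4 ohm*cm^2

247.4 ohm*cm^2


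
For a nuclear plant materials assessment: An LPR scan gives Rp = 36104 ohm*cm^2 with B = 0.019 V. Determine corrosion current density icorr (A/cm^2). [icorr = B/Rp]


Apply the Stern-Geary relation: icorr = B / Rp
icorr = 0.019 / 36104 = 5.263×10^-7 A/cm^2

5.263×10^-7 A/cm^2


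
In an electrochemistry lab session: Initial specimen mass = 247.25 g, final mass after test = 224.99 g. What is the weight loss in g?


Weight loss = initial − final
WL = 247.25 − 224.99 = 22.26 g

22.26 g


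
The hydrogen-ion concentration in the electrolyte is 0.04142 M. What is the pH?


pH = −log10[H+]
pH = −log10(0.04142) = 1.38

1.38


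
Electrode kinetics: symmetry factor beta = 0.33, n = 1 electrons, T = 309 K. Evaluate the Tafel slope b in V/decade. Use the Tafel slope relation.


Apply the Tafel slope relation: b = 2.303*R*T/(beta*n*F)
Numerator: 2.303 * 8.314 * 309 = 5916.47
Denominator: 0.33 * 1 * 96485 = 31840.05
b = 5916.47 / 31840.05 = 0.186 V/decade

0.186 V/decade


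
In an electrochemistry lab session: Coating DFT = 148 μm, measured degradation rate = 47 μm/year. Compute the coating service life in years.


Service life = thickness / degradation rate
Life = 148 / 47 = 3.1 years

3.1 years


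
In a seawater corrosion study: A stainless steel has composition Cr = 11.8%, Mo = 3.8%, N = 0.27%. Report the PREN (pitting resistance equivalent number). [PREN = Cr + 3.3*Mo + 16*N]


Apply the PREN formula: PREN = Cr + 3.3*Mo + 16*N
PREN = 11.8 + 3.3*3.8 + 16*0.27
PREN = 11.8 + 12.54 + 4.32 = 28.66

28.66
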